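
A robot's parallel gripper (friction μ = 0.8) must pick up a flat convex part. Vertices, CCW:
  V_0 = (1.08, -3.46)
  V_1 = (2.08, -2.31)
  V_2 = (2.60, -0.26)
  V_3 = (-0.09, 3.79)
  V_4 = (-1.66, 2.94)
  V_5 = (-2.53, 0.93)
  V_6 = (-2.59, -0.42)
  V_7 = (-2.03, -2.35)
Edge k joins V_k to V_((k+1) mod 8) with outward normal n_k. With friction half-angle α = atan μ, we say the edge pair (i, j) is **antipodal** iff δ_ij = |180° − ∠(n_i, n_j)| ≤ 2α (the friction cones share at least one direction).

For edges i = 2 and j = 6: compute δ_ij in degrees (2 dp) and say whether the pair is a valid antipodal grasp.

α = atan 0.8 = 38.66°;  2α = 77.32°
edge 2: e_2 = (-2.69, +4.05);  n_2 = (+0.8330, +0.5533)
edge 6: e_6 = (+0.56, -1.93);  n_6 = (-0.9604, -0.2787)
∠(n_2, n_6) = 162.59°
δ = |180° − 162.59°| = 17.41°
17.41° ≤ 2α = 77.32°  →  valid

δ = 17.41°, valid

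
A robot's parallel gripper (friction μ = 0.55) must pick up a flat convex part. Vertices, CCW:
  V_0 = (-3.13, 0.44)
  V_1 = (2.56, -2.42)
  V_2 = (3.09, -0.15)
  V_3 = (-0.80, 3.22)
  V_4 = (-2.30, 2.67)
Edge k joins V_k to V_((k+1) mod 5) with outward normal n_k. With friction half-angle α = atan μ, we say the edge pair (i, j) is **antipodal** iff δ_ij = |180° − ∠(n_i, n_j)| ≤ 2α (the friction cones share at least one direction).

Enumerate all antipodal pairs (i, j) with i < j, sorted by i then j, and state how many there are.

α = atan 0.55 = 28.81°;  2α = 57.62°
n_0 = (-0.4491, -0.8935)
n_1 = (+0.9738, -0.2274)
n_2 = (+0.6548, +0.7558)
n_3 = (-0.3443, +0.9389)
n_4 = (-0.9372, +0.3488)
  (0,1): δ = 76.46°  ·
  (0,2): δ = 14.22°  ✓
  (0,3): δ = 46.82°  ✓
  (0,4): δ = 96.27°  ·
  (1,2): δ = 117.76°  ·
  (1,3): δ = 56.72°  ✓
  (1,4): δ = 7.27°  ✓
  (2,3): δ = 118.96°  ·
  (2,4): δ = 69.51°  ·
  (3,4): δ = 130.55°  ·
antipodal pairs: 4

count = 4; pairs: (0,2), (0,3), (1,3), (1,4)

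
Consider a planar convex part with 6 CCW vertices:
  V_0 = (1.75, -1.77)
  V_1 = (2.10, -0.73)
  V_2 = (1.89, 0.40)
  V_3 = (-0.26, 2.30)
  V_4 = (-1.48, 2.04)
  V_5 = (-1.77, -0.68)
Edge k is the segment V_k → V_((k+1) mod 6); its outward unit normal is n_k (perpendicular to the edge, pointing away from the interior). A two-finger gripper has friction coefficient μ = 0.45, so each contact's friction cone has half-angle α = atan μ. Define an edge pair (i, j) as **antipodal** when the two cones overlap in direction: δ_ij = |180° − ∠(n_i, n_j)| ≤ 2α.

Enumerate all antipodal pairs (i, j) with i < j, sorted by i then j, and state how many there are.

count = 4; pairs: (0,4), (1,4), (2,5), (3,5)

α = atan 0.45 = 24.23°;  2α = 48.46°
n_0 = (+0.9478, -0.3190)
n_1 = (+0.9832, +0.1827)
n_2 = (+0.6622, +0.7493)
n_3 = (-0.2084, +0.9780)
n_4 = (-0.9944, +0.1060)
n_5 = (-0.2958, -0.9552)
  (0,1): δ = 150.87°  ·
  (0,2): δ = 112.87°  ·
  (0,3): δ = 59.37°  ·
  (0,4): δ = 12.51°  ✓
  (0,5): δ = 91.39°  ·
  (1,2): δ = 142.00°  ·
  (1,3): δ = 88.50°  ·
  (1,4): δ = 16.61°  ✓
  (1,5): δ = 62.27°  ·
  (2,3): δ = 126.50°  ·
  (2,4): δ = 54.62°  ·
  (2,5): δ = 24.26°  ✓
  (3,4): δ = 108.12°  ·
  (3,5): δ = 29.24°  ✓
  (4,5): δ = 101.12°  ·
antipodal pairs: 4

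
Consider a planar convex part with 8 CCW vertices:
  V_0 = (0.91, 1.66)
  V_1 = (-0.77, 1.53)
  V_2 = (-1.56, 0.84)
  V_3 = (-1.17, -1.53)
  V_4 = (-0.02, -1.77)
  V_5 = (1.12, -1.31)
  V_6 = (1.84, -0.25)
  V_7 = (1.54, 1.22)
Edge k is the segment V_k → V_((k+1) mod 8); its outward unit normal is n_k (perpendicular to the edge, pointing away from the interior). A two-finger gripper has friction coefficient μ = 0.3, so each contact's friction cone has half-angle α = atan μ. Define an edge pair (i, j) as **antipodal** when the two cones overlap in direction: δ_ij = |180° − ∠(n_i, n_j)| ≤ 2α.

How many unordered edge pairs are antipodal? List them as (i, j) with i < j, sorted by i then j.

α = atan 0.3 = 16.70°;  2α = 33.40°
n_0 = (-0.0772, +0.9970)
n_1 = (-0.6578, +0.7532)
n_2 = (-0.9867, -0.1624)
n_3 = (-0.2043, -0.9789)
n_4 = (+0.3742, -0.9274)
n_5 = (+0.8272, -0.5619)
n_6 = (+0.9798, +0.2000)
n_7 = (+0.5726, +0.8198)
  (0,1): δ = 143.29°  ·
  (0,2): δ = 85.08°  ·
  (0,3): δ = 16.21°  ✓
  (0,4): δ = 17.55°  ✓
  (0,5): δ = 51.39°  ·
  (0,6): δ = 97.11°  ·
  (0,7): δ = 140.64°  ·
  (1,2): δ = 121.79°  ·
  (1,3): δ = 52.92°  ·
  (1,4): δ = 19.16°  ✓
  (1,5): δ = 14.68°  ✓
  (1,6): δ = 60.40°  ·
  (1,7): δ = 103.93°  ·
  (2,3): δ = 111.13°  ·
  (2,4): δ = 77.37°  ·
  (2,5): δ = 43.53°  ·
  (2,6): δ = 2.19°  ✓
  (2,7): δ = 45.72°  ·
  (3,4): δ = 146.24°  ·
  (3,5): δ = 112.40°  ·
  (3,6): δ = 66.68°  ·
  (3,7): δ = 23.14°  ✓
  (4,5): δ = 146.16°  ·
  (4,6): δ = 100.44°  ·
  (4,7): δ = 56.91°  ·
  (5,6): δ = 134.28°  ·
  (5,7): δ = 90.74°  ·
  (6,7): δ = 136.47°  ·
antipodal pairs: 6

count = 6; pairs: (0,3), (0,4), (1,4), (1,5), (2,6), (3,7)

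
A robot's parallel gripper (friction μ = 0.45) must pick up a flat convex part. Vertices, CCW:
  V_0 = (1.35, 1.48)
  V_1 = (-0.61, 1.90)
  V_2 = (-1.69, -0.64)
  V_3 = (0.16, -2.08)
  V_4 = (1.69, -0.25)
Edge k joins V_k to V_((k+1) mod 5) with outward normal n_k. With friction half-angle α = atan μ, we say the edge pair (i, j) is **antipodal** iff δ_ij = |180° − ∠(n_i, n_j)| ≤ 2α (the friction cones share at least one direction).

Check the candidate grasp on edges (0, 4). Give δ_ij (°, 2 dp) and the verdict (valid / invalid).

α = atan 0.45 = 24.23°;  2α = 48.46°
edge 0: e_0 = (-1.96, +0.42);  n_0 = (+0.2095, +0.9778)
edge 4: e_4 = (-0.34, +1.73);  n_4 = (+0.9812, +0.1928)
∠(n_0, n_4) = 66.79°
δ = |180° − 66.79°| = 113.21°
113.21° > 2α = 48.46°  →  invalid

δ = 113.21°, invalid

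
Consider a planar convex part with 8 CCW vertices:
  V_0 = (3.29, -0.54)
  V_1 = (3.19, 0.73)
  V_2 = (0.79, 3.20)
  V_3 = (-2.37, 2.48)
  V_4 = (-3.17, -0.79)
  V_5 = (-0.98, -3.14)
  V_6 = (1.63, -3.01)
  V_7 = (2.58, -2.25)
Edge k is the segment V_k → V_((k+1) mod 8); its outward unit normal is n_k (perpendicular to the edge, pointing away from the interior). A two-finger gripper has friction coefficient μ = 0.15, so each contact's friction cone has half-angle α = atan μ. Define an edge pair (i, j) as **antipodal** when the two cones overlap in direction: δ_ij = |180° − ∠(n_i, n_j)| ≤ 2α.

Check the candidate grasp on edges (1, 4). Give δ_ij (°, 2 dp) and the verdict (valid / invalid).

α = atan 0.15 = 8.53°;  2α = 17.06°
edge 1: e_1 = (-2.40, +2.47);  n_1 = (+0.7172, +0.6969)
edge 4: e_4 = (+2.19, -2.35);  n_4 = (-0.7316, -0.6818)
∠(n_1, n_4) = 178.81°
δ = |180° − 178.81°| = 1.19°
1.19° ≤ 2α = 17.06°  →  valid

δ = 1.19°, valid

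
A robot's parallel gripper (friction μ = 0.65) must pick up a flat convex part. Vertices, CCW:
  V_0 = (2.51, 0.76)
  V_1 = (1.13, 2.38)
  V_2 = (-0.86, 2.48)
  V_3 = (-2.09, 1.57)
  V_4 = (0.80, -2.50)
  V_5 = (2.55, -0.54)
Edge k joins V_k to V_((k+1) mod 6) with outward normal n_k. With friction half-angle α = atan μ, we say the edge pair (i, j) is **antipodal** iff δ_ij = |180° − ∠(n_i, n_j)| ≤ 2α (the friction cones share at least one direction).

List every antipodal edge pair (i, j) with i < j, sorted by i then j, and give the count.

count = 6; pairs: (0,3), (1,3), (1,4), (2,4), (2,5), (3,5)

α = atan 0.65 = 33.02°;  2α = 66.05°
n_0 = (+0.7612, +0.6485)
n_1 = (+0.0502, +0.9987)
n_2 = (-0.5948, +0.8039)
n_3 = (-0.8154, -0.5790)
n_4 = (+0.7459, -0.6660)
n_5 = (+0.9995, +0.0308)
  (0,1): δ = 133.30°  ·
  (0,2): δ = 93.93°  ·
  (0,3): δ = 5.05°  ✓
  (0,4): δ = 97.81°  ·
  (0,5): δ = 141.34°  ·
  (1,2): δ = 140.63°  ·
  (1,3): δ = 51.75°  ✓
  (1,4): δ = 51.12°  ✓
  (1,5): δ = 94.64°  ·
  (2,3): δ = 91.12°  ·
  (2,4): δ = 11.74°  ✓
  (2,5): δ = 55.27°  ✓
  (3,4): δ = 77.14°  ·
  (3,5): δ = 33.62°  ✓
  (4,5): δ = 136.48°  ·
antipodal pairs: 6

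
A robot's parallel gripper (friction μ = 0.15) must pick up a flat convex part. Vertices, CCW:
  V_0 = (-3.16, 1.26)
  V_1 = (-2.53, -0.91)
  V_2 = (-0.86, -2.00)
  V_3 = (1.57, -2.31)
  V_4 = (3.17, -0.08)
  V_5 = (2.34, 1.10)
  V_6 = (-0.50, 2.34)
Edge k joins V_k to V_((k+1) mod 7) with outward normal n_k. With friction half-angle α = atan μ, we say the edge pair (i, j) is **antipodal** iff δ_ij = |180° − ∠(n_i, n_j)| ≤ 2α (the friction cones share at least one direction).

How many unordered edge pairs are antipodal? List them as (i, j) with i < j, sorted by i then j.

α = atan 0.15 = 8.53°;  2α = 17.06°
n_0 = (-0.9603, -0.2788)
n_1 = (-0.5466, -0.8374)
n_2 = (-0.1265, -0.9920)
n_3 = (+0.8125, -0.5830)
n_4 = (+0.8179, +0.5753)
n_5 = (+0.4001, +0.9165)
n_6 = (-0.3762, +0.9265)
  (0,1): δ = 139.32°  ·
  (0,2): δ = 113.46°  ·
  (0,3): δ = 51.85°  ·
  (0,4): δ = 18.93°  ·
  (0,5): δ = 50.22°  ·
  (0,6): δ = 95.91°  ·
  (1,2): δ = 154.14°  ·
  (1,3): δ = 92.53°  ·
  (1,4): δ = 21.75°  ·
  (1,5): δ = 9.55°  ✓
  (1,6): δ = 55.23°  ·
  (2,3): δ = 118.39°  ·
  (2,4): δ = 47.61°  ·
  (2,5): δ = 16.32°  ✓
  (2,6): δ = 29.37°  ·
  (3,4): δ = 109.22°  ·
  (3,5): δ = 77.93°  ·
  (3,6): δ = 32.24°  ·
  (4,5): δ = 148.71°  ·
  (4,6): δ = 103.02°  ·
  (5,6): δ = 134.32°  ·
antipodal pairs: 2

count = 2; pairs: (1,5), (2,5)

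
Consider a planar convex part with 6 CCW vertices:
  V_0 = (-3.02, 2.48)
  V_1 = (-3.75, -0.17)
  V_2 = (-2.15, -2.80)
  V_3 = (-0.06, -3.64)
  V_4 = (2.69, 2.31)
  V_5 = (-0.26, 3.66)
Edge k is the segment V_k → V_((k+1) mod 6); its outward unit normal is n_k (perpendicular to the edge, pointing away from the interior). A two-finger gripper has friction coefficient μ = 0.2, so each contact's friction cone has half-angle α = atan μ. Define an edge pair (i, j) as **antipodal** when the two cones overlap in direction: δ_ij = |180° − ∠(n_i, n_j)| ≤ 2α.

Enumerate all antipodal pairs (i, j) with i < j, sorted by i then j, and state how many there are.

α = atan 0.2 = 11.31°;  2α = 22.62°
n_0 = (-0.9641, +0.2656)
n_1 = (-0.8543, -0.5197)
n_2 = (-0.3729, -0.9279)
n_3 = (+0.9077, -0.4195)
n_4 = (+0.4161, +0.9093)
n_5 = (-0.3931, +0.9195)
  (0,1): δ = 133.28°  ·
  (0,2): δ = 96.49°  ·
  (0,3): δ = 9.40°  ✓
  (0,4): δ = 80.81°  ·
  (0,5): δ = 128.55°  ·
  (1,2): δ = 143.21°  ·
  (1,3): δ = 56.12°  ·
  (1,4): δ = 34.10°  ·
  (1,5): δ = 81.83°  ·
  (2,3): δ = 92.91°  ·
  (2,4): δ = 2.69°  ✓
  (2,5): δ = 45.04°  ·
  (3,4): δ = 89.78°  ·
  (3,5): δ = 42.05°  ·
  (4,5): δ = 132.26°  ·
antipodal pairs: 2

count = 2; pairs: (0,3), (2,4)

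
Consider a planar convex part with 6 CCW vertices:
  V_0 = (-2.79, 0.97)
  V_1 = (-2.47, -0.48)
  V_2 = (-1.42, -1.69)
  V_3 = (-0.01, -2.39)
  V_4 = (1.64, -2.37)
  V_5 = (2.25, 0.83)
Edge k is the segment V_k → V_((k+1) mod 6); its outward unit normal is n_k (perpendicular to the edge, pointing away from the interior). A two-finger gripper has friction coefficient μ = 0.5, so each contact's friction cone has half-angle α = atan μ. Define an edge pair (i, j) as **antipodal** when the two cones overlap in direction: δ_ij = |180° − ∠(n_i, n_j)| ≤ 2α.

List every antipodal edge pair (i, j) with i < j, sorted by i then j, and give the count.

count = 5; pairs: (0,4), (1,4), (1,5), (2,5), (3,5)

α = atan 0.5 = 26.57°;  2α = 53.13°
n_0 = (-0.9765, -0.2155)
n_1 = (-0.7553, -0.6554)
n_2 = (-0.4447, -0.8957)
n_3 = (+0.0121, -0.9999)
n_4 = (+0.9823, -0.1873)
n_5 = (+0.0278, +0.9996)
  (0,1): δ = 151.49°  ·
  (0,2): δ = 128.85°  ·
  (0,3): δ = 101.75°  ·
  (0,4): δ = 23.24°  ✓
  (0,5): δ = 75.96°  ·
  (1,2): δ = 157.35°  ·
  (1,3): δ = 130.26°  ·
  (1,4): δ = 51.74°  ✓
  (1,5): δ = 47.46°  ✓
  (2,3): δ = 152.90°  ·
  (2,4): δ = 74.39°  ·
  (2,5): δ = 24.81°  ✓
  (3,4): δ = 101.49°  ·
  (3,5): δ = 2.29°  ✓
  (4,5): δ = 80.80°  ·
antipodal pairs: 5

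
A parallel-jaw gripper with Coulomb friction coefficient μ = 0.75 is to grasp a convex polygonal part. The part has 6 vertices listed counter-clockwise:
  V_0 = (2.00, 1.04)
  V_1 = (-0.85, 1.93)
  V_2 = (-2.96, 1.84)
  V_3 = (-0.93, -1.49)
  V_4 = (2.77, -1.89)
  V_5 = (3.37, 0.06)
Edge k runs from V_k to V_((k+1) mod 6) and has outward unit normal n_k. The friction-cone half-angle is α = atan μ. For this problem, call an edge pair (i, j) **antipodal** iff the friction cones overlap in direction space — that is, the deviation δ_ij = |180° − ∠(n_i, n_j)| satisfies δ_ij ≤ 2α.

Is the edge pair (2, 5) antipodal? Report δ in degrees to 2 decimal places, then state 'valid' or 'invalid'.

δ = 23.06°, valid

α = atan 0.75 = 36.87°;  2α = 73.74°
edge 2: e_2 = (+2.03, -3.33);  n_2 = (-0.8539, -0.5205)
edge 5: e_5 = (-1.37, +0.98);  n_5 = (+0.5818, +0.8133)
∠(n_2, n_5) = 156.94°
δ = |180° − 156.94°| = 23.06°
23.06° ≤ 2α = 73.74°  →  valid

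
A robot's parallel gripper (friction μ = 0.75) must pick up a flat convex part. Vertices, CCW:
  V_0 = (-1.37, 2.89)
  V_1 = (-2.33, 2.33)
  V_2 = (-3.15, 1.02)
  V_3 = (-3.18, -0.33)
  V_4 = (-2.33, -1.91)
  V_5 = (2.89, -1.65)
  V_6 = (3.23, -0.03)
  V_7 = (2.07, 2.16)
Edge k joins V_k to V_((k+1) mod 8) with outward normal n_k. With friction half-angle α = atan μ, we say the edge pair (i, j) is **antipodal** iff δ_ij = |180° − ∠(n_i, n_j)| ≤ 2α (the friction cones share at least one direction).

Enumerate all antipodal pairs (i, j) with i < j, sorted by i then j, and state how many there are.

count = 12; pairs: (0,4), (0,5), (1,4), (1,5), (1,6), (2,5), (2,6), (3,5), (3,6), (3,7), (4,6), (4,7)

α = atan 0.75 = 36.87°;  2α = 73.74°
n_0 = (-0.5039, +0.8638)
n_1 = (-0.8476, +0.5306)
n_2 = (-0.9998, +0.0222)
n_3 = (-0.8807, -0.4738)
n_4 = (+0.0497, -0.9988)
n_5 = (+0.9787, -0.2054)
n_6 = (+0.8837, +0.4681)
n_7 = (+0.2076, +0.9782)
  (0,1): δ = 152.30°  ·
  (0,2): δ = 121.53°  ·
  (0,3): δ = 91.98°  ·
  (0,4): δ = 27.40°  ✓
  (0,5): δ = 47.89°  ✓
  (0,6): δ = 87.65°  ·
  (0,7): δ = 137.76°  ·
  (1,2): δ = 149.23°  ·
  (1,3): δ = 119.68°  ·
  (1,4): δ = 55.10°  ✓
  (1,5): δ = 20.19°  ✓
  (1,6): δ = 59.95°  ✓
  (1,7): δ = 110.06°  ·
  (2,3): δ = 150.45°  ·
  (2,4): δ = 85.88°  ·
  (2,5): δ = 10.58°  ✓
  (2,6): δ = 29.18°  ✓
  (2,7): δ = 79.29°  ·
  (3,4): δ = 115.43°  ·
  (3,5): δ = 40.13°  ✓
  (3,6): δ = 0.37°  ✓
  (3,7): δ = 49.74°  ✓
  (4,5): δ = 104.70°  ·
  (4,6): δ = 64.94°  ✓
  (4,7): δ = 14.83°  ✓
  (5,6): δ = 140.24°  ·
  (5,7): δ = 90.13°  ·
  (6,7): δ = 129.89°  ·
antipodal pairs: 12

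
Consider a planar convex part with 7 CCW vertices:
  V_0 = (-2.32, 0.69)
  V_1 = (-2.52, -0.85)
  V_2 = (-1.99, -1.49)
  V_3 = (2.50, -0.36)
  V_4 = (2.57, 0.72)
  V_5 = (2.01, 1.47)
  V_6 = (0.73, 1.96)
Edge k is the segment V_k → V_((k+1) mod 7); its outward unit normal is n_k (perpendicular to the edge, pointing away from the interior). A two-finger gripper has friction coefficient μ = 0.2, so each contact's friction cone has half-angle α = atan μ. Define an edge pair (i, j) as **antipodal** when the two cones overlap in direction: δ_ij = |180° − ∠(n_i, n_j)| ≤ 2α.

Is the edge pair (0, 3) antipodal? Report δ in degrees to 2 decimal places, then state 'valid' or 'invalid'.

δ = 3.69°, valid

α = atan 0.2 = 11.31°;  2α = 22.62°
edge 0: e_0 = (-0.20, -1.54);  n_0 = (-0.9917, +0.1288)
edge 3: e_3 = (+0.07, +1.08);  n_3 = (+0.9979, -0.0647)
∠(n_0, n_3) = 176.31°
δ = |180° − 176.31°| = 3.69°
3.69° ≤ 2α = 22.62°  →  valid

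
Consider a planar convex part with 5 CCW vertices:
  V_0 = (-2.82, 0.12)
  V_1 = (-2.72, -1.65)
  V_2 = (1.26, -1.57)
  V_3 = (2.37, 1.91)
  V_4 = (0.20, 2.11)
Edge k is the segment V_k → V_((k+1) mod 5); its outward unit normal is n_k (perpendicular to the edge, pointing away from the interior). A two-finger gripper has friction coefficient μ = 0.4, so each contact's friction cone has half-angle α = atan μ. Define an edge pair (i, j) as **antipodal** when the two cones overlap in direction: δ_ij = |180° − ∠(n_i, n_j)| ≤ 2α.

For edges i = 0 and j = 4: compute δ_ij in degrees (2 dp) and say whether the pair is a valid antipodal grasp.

δ = 120.15°, invalid

α = atan 0.4 = 21.80°;  2α = 43.60°
edge 0: e_0 = (+0.10, -1.77);  n_0 = (-0.9984, -0.0564)
edge 4: e_4 = (-3.02, -1.99);  n_4 = (-0.5502, +0.8350)
∠(n_0, n_4) = 59.85°
δ = |180° − 59.85°| = 120.15°
120.15° > 2α = 43.60°  →  invalid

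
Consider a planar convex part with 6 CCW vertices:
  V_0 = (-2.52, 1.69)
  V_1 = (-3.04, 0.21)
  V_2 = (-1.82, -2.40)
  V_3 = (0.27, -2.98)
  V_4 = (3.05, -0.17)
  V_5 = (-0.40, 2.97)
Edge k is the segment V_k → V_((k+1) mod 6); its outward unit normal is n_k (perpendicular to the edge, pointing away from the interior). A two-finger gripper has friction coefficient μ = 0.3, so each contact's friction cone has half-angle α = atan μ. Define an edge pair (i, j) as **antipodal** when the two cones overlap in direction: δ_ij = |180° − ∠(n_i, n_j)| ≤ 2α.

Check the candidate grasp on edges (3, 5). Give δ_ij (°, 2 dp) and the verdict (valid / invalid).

δ = 14.19°, valid

α = atan 0.3 = 16.70°;  2α = 33.40°
edge 3: e_3 = (+2.78, +2.81);  n_3 = (+0.7109, -0.7033)
edge 5: e_5 = (-2.12, -1.28);  n_5 = (-0.5169, +0.8561)
∠(n_3, n_5) = 165.81°
δ = |180° − 165.81°| = 14.19°
14.19° ≤ 2α = 33.40°  →  valid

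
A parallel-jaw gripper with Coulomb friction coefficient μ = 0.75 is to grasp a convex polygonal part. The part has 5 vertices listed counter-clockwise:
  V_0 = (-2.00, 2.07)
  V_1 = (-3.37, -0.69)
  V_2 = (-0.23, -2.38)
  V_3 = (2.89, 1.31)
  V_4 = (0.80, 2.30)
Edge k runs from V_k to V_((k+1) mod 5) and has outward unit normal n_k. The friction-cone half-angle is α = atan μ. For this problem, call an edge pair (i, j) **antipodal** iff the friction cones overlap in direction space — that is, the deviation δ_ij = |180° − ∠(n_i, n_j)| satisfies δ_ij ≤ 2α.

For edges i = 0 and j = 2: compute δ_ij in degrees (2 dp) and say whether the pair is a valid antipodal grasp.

α = atan 0.75 = 36.87°;  2α = 73.74°
edge 0: e_0 = (-1.37, -2.76);  n_0 = (-0.8957, +0.4446)
edge 2: e_2 = (+3.12, +3.69);  n_2 = (+0.7636, -0.6457)
∠(n_0, n_2) = 166.18°
δ = |180° − 166.18°| = 13.82°
13.82° ≤ 2α = 73.74°  →  valid

δ = 13.82°, valid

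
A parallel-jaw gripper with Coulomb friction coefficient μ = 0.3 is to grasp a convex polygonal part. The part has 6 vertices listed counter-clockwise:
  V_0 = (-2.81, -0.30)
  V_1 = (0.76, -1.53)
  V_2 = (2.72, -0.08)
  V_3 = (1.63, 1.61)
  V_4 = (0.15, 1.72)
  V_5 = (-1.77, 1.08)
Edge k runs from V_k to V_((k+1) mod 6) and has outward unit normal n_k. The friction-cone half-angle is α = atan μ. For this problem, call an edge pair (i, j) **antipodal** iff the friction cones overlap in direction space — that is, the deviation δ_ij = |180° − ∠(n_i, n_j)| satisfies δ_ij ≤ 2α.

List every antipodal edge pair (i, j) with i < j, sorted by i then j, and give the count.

α = atan 0.3 = 16.70°;  2α = 33.40°
n_0 = (-0.3257, -0.9455)
n_1 = (+0.5947, -0.8039)
n_2 = (+0.8404, +0.5420)
n_3 = (+0.0741, +0.9972)
n_4 = (-0.3162, +0.9487)
n_5 = (-0.7986, +0.6019)
  (0,1): δ = 124.50°  ·
  (0,2): δ = 38.17°  ·
  (0,3): δ = 14.76°  ✓
  (0,4): δ = 37.45°  ·
  (0,5): δ = 72.01°  ·
  (1,2): δ = 93.67°  ·
  (1,3): δ = 40.74°  ·
  (1,4): δ = 18.06°  ✓
  (1,5): δ = 16.50°  ✓
  (2,3): δ = 127.07°  ·
  (2,4): δ = 104.39°  ·
  (2,5): δ = 69.82°  ·
  (3,4): δ = 157.31°  ·
  (3,5): δ = 122.75°  ·
  (4,5): δ = 145.44°  ·
antipodal pairs: 3

count = 3; pairs: (0,3), (1,4), (1,5)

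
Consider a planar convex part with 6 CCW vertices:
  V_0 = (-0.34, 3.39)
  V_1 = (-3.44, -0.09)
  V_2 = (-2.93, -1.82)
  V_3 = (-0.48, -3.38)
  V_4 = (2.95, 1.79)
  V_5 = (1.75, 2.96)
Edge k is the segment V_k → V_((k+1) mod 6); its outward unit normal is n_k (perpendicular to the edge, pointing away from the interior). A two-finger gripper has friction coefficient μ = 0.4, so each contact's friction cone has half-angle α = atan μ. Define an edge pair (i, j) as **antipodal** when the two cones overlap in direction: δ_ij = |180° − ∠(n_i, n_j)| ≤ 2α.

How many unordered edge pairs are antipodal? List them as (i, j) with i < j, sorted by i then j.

α = atan 0.4 = 21.80°;  2α = 43.60°
n_0 = (-0.7467, +0.6652)
n_1 = (-0.9592, -0.2828)
n_2 = (-0.5371, -0.8435)
n_3 = (+0.8333, -0.5528)
n_4 = (+0.6981, +0.7160)
n_5 = (+0.2015, +0.9795)
  (0,1): δ = 121.88°  ·
  (0,2): δ = 80.79°  ·
  (0,3): δ = 8.13°  ✓
  (0,4): δ = 87.42°  ·
  (0,5): δ = 120.07°  ·
  (1,2): δ = 138.91°  ·
  (1,3): δ = 49.99°  ·
  (1,4): δ = 29.30°  ✓
  (1,5): δ = 61.95°  ·
  (2,3): δ = 91.08°  ·
  (2,4): δ = 11.79°  ✓
  (2,5): δ = 20.86°  ✓
  (3,4): δ = 100.71°  ·
  (3,5): δ = 68.06°  ·
  (4,5): δ = 147.35°  ·
antipodal pairs: 4

count = 4; pairs: (0,3), (1,4), (2,4), (2,5)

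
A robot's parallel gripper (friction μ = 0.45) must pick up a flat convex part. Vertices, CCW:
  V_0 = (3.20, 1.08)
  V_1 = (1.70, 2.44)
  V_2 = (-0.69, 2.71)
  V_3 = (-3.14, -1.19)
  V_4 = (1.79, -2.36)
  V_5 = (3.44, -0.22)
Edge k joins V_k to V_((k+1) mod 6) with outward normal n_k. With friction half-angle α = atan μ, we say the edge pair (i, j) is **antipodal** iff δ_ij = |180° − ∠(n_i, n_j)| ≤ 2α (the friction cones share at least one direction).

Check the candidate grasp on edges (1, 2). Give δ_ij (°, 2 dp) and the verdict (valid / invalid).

δ = 115.69°, invalid

α = atan 0.45 = 24.23°;  2α = 48.46°
edge 1: e_1 = (-2.39, +0.27);  n_1 = (+0.1123, +0.9937)
edge 2: e_2 = (-2.45, -3.90);  n_2 = (-0.8468, +0.5319)
∠(n_1, n_2) = 64.31°
δ = |180° − 64.31°| = 115.69°
115.69° > 2α = 48.46°  →  invalid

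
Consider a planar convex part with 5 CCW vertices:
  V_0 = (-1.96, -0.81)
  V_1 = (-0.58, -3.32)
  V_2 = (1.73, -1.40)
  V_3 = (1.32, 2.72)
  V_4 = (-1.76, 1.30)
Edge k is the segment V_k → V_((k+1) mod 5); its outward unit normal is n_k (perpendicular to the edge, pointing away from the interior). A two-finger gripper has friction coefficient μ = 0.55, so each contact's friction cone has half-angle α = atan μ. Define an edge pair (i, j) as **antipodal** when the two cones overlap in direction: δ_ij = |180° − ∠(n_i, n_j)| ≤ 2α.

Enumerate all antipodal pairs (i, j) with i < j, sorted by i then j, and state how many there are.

α = atan 0.55 = 28.81°;  2α = 57.62°
n_0 = (-0.8763, -0.4818)
n_1 = (+0.6392, -0.7690)
n_2 = (+0.9951, +0.0990)
n_3 = (-0.4187, +0.9081)
n_4 = (-0.9955, +0.0944)
  (0,1): δ = 79.07°  ·
  (0,2): δ = 23.12°  ✓
  (0,3): δ = 85.95°  ·
  (0,4): δ = 145.78°  ·
  (1,2): δ = 124.05°  ·
  (1,3): δ = 14.98°  ✓
  (1,4): δ = 44.85°  ✓
  (2,3): δ = 70.93°  ·
  (2,4): δ = 11.10°  ✓
  (3,4): δ = 120.17°  ·
antipodal pairs: 4

count = 4; pairs: (0,2), (1,3), (1,4), (2,4)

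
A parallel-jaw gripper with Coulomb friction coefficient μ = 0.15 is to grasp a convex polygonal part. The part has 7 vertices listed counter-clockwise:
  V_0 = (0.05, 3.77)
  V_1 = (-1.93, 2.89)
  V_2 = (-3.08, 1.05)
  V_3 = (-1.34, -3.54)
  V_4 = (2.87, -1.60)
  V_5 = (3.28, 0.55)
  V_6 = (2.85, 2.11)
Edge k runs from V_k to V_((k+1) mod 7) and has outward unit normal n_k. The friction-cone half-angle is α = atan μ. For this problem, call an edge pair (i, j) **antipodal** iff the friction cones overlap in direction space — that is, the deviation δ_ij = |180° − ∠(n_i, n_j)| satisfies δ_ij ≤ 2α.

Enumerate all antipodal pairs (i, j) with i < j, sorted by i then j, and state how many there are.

count = 2; pairs: (0,3), (2,5)

α = atan 0.15 = 8.53°;  2α = 17.06°
n_0 = (-0.4061, +0.9138)
n_1 = (-0.8480, +0.5300)
n_2 = (-0.9351, -0.3545)
n_3 = (+0.4185, -0.9082)
n_4 = (+0.9823, -0.1873)
n_5 = (+0.9640, +0.2657)
n_6 = (+0.5100, +0.8602)
  (0,1): δ = 145.97°  ·
  (0,2): δ = 93.20°  ·
  (0,3): δ = 0.78°  ✓
  (0,4): δ = 55.24°  ·
  (0,5): δ = 81.45°  ·
  (0,6): δ = 125.38°  ·
  (1,2): δ = 127.23°  ·
  (1,3): δ = 33.25°  ·
  (1,4): δ = 21.21°  ·
  (1,5): δ = 47.42°  ·
  (1,6): δ = 91.34°  ·
  (2,3): δ = 86.02°  ·
  (2,4): δ = 31.56°  ·
  (2,5): δ = 5.35°  ✓
  (2,6): δ = 38.58°  ·
  (3,4): δ = 125.54°  ·
  (3,5): δ = 99.33°  ·
  (3,6): δ = 55.40°  ·
  (4,5): δ = 153.79°  ·
  (4,6): δ = 109.87°  ·
  (5,6): δ = 136.07°  ·
antipodal pairs: 2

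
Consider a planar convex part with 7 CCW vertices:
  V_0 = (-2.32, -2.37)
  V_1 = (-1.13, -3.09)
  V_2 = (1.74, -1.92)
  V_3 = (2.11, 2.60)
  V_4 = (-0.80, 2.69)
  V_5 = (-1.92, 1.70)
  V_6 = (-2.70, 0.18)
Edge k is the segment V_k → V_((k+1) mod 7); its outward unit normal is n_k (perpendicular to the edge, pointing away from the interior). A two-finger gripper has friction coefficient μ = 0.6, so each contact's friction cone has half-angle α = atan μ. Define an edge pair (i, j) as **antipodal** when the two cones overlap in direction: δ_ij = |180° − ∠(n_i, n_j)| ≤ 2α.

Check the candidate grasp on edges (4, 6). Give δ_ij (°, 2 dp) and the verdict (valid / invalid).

δ = 123.00°, invalid

α = atan 0.6 = 30.96°;  2α = 61.93°
edge 4: e_4 = (-1.12, -0.99);  n_4 = (-0.6623, +0.7493)
edge 6: e_6 = (+0.38, -2.55);  n_6 = (-0.9891, -0.1474)
∠(n_4, n_6) = 57.00°
δ = |180° − 57.00°| = 123.00°
123.00° > 2α = 61.93°  →  invalid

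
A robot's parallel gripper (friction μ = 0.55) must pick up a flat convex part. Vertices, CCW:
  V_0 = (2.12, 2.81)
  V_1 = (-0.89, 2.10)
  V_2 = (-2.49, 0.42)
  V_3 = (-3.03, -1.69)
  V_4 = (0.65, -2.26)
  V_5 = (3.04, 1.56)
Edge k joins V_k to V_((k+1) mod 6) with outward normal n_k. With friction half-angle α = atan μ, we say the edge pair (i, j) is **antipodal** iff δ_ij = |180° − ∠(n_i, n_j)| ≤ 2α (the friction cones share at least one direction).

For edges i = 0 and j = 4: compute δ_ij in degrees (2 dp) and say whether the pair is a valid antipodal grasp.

α = atan 0.55 = 28.81°;  2α = 57.62°
edge 0: e_0 = (-3.01, -0.71);  n_0 = (-0.2296, +0.9733)
edge 4: e_4 = (+2.39, +3.82);  n_4 = (+0.8477, -0.5304)
∠(n_0, n_4) = 135.30°
δ = |180° − 135.30°| = 44.70°
44.70° ≤ 2α = 57.62°  →  valid

δ = 44.70°, valid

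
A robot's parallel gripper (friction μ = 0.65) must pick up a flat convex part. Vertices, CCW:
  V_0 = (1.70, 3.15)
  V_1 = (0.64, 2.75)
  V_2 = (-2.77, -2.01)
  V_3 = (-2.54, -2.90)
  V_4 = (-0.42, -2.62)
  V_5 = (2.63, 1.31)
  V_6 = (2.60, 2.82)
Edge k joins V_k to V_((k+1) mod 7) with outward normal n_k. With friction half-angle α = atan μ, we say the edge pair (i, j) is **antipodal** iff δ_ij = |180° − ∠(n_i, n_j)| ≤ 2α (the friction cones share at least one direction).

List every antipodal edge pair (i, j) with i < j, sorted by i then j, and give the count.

count = 9; pairs: (0,3), (0,4), (1,3), (1,4), (1,5), (2,4), (2,5), (2,6), (3,6)

α = atan 0.65 = 33.02°;  2α = 66.05°
n_0 = (-0.3531, +0.9356)
n_1 = (-0.8129, +0.5824)
n_2 = (-0.9682, -0.2502)
n_3 = (+0.1309, -0.9914)
n_4 = (+0.7900, -0.6131)
n_5 = (+0.9998, +0.0199)
n_6 = (+0.3443, +0.9389)
  (0,1): δ = 146.29°  ·
  (0,2): δ = 96.18°  ·
  (0,3): δ = 13.15°  ✓
  (0,4): δ = 31.51°  ✓
  (0,5): δ = 70.46°  ·
  (0,6): δ = 139.19°  ·
  (1,2): δ = 129.89°  ·
  (1,3): δ = 46.86°  ✓
  (1,4): δ = 2.20°  ✓
  (1,5): δ = 36.76°  ✓
  (1,6): δ = 105.48°  ·
  (2,3): δ = 96.97°  ·
  (2,4): δ = 52.30°  ✓
  (2,5): δ = 13.35°  ✓
  (2,6): δ = 55.37°  ✓
  (3,4): δ = 135.34°  ·
  (3,5): δ = 96.39°  ·
  (3,6): δ = 27.66°  ✓
  (4,5): δ = 141.05°  ·
  (4,6): δ = 72.32°  ·
  (5,6): δ = 111.27°  ·
antipodal pairs: 9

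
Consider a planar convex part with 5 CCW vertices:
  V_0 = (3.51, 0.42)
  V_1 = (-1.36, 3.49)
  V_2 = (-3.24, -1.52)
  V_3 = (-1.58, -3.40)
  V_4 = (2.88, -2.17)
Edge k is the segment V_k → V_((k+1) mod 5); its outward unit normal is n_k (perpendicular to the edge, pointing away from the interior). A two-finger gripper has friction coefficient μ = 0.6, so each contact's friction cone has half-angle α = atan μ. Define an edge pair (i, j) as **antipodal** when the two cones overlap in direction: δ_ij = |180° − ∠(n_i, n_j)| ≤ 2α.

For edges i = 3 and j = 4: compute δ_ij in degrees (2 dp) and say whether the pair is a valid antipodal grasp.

δ = 119.09°, invalid

α = atan 0.6 = 30.96°;  2α = 61.93°
edge 3: e_3 = (+4.46, +1.23);  n_3 = (+0.2659, -0.9640)
edge 4: e_4 = (+0.63, +2.59);  n_4 = (+0.9717, -0.2364)
∠(n_3, n_4) = 60.91°
δ = |180° − 60.91°| = 119.09°
119.09° > 2α = 61.93°  →  invalid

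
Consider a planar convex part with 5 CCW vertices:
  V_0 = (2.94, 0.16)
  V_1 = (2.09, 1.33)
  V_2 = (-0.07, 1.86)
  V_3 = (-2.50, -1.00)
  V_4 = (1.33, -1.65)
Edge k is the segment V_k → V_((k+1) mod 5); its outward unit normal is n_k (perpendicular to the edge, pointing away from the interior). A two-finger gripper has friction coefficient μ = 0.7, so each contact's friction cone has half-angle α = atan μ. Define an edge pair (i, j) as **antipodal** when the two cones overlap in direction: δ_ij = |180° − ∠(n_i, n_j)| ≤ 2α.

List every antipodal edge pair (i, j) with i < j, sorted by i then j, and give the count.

α = atan 0.7 = 34.99°;  2α = 69.98°
n_0 = (+0.8090, +0.5878)
n_1 = (+0.2383, +0.9712)
n_2 = (-0.7621, +0.6475)
n_3 = (-0.1673, -0.9859)
n_4 = (+0.7472, -0.6646)
  (0,1): δ = 139.78°  ·
  (0,2): δ = 76.35°  ·
  (0,3): δ = 44.37°  ✓
  (0,4): δ = 102.35°  ·
  (1,2): δ = 116.57°  ·
  (1,3): δ = 4.15°  ✓
  (1,4): δ = 62.13°  ✓
  (2,3): δ = 59.28°  ✓
  (2,4): δ = 1.30°  ✓
  (3,4): δ = 122.02°  ·
antipodal pairs: 5

count = 5; pairs: (0,3), (1,3), (1,4), (2,3), (2,4)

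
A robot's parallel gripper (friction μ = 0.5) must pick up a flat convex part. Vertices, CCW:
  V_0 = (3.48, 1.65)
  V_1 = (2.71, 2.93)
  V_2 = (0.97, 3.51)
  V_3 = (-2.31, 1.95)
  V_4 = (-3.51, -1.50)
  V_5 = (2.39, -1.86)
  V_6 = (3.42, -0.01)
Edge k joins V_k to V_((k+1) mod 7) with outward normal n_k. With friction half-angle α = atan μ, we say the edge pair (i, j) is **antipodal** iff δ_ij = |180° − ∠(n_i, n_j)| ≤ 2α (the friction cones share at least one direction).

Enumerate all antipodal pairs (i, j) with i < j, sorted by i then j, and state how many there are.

α = atan 0.5 = 26.57°;  2α = 53.13°
n_0 = (+0.8569, +0.5155)
n_1 = (+0.3162, +0.9487)
n_2 = (-0.4295, +0.9031)
n_3 = (-0.9445, +0.3285)
n_4 = (-0.0609, -0.9981)
n_5 = (+0.8737, -0.4864)
n_6 = (+0.9993, -0.0361)
  (0,1): δ = 139.46°  ·
  (0,2): δ = 95.59°  ·
  (0,3): δ = 50.21°  ✓
  (0,4): δ = 55.48°  ·
  (0,5): δ = 119.86°  ·
  (0,6): δ = 146.90°  ·
  (1,2): δ = 136.13°  ·
  (1,3): δ = 90.74°  ·
  (1,4): δ = 14.94°  ✓
  (1,5): δ = 79.33°  ·
  (1,6): δ = 106.36°  ·
  (2,3): δ = 134.62°  ·
  (2,4): δ = 28.93°  ✓
  (2,5): δ = 35.46°  ✓
  (2,6): δ = 62.49°  ·
  (3,4): δ = 74.31°  ·
  (3,5): δ = 9.93°  ✓
  (3,6): δ = 17.11°  ✓
  (4,5): δ = 115.62°  ·
  (4,6): δ = 88.58°  ·
  (5,6): δ = 152.96°  ·
antipodal pairs: 6

count = 6; pairs: (0,3), (1,4), (2,4), (2,5), (3,5), (3,6)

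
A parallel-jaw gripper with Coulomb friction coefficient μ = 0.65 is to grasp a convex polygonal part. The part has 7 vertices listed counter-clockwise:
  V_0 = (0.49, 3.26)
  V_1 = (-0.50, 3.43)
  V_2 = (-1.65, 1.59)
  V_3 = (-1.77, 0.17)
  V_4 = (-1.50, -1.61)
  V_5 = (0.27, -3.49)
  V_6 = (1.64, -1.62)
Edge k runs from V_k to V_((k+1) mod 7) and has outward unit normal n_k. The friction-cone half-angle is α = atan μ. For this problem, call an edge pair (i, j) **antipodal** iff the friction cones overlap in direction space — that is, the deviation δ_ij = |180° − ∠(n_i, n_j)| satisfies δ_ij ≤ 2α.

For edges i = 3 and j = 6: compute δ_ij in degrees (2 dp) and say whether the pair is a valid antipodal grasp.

δ = 4.63°, valid

α = atan 0.65 = 33.02°;  2α = 66.05°
edge 3: e_3 = (+0.27, -1.78);  n_3 = (-0.9887, -0.1500)
edge 6: e_6 = (-1.15, +4.88);  n_6 = (+0.9733, +0.2294)
∠(n_3, n_6) = 175.37°
δ = |180° − 175.37°| = 4.63°
4.63° ≤ 2α = 66.05°  →  valid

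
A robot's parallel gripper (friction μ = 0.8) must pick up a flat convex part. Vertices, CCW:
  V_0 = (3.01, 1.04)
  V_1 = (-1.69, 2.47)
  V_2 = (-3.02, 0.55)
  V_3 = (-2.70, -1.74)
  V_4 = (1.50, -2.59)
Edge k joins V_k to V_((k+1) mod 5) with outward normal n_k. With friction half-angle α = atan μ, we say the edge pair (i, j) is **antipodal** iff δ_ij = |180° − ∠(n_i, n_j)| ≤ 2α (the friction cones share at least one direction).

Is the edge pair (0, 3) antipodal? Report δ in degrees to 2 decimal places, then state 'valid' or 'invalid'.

α = atan 0.8 = 38.66°;  2α = 77.32°
edge 0: e_0 = (-4.70, +1.43);  n_0 = (+0.2911, +0.9567)
edge 3: e_3 = (+4.20, -0.85);  n_3 = (-0.1984, -0.9801)
∠(n_0, n_3) = 174.52°
δ = |180° − 174.52°| = 5.48°
5.48° ≤ 2α = 77.32°  →  valid

δ = 5.48°, valid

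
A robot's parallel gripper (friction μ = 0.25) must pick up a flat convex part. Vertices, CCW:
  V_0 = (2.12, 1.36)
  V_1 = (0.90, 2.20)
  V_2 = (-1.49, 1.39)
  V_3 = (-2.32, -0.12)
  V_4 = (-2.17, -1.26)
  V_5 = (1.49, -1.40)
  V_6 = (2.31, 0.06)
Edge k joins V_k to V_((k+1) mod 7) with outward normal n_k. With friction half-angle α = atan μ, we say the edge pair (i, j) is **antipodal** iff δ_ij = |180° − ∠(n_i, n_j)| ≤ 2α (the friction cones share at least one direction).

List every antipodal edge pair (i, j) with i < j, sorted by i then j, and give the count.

α = atan 0.25 = 14.04°;  2α = 28.07°
n_0 = (+0.5671, +0.8236)
n_1 = (-0.3210, +0.9471)
n_2 = (-0.8763, +0.4817)
n_3 = (-0.9915, -0.1305)
n_4 = (-0.0382, -0.9993)
n_5 = (+0.8719, -0.4897)
n_6 = (+0.9895, +0.1446)
  (0,1): δ = 126.73°  ·
  (0,2): δ = 84.25°  ·
  (0,3): δ = 47.96°  ·
  (0,4): δ = 32.36°  ·
  (0,5): δ = 95.23°  ·
  (0,6): δ = 132.86°  ·
  (1,2): δ = 137.52°  ·
  (1,3): δ = 101.23°  ·
  (1,4): δ = 20.91°  ✓
  (1,5): δ = 41.96°  ·
  (1,6): δ = 79.59°  ·
  (2,3): δ = 143.71°  ·
  (2,4): δ = 63.39°  ·
  (2,5): δ = 0.52°  ✓
  (2,6): δ = 37.11°  ·
  (3,4): δ = 99.69°  ·
  (3,5): δ = 36.82°  ·
  (3,6): δ = 0.82°  ✓
  (4,5): δ = 117.13°  ·
  (4,6): δ = 79.49°  ·
  (5,6): δ = 142.36°  ·
antipodal pairs: 3

count = 3; pairs: (1,4), (2,5), (3,6)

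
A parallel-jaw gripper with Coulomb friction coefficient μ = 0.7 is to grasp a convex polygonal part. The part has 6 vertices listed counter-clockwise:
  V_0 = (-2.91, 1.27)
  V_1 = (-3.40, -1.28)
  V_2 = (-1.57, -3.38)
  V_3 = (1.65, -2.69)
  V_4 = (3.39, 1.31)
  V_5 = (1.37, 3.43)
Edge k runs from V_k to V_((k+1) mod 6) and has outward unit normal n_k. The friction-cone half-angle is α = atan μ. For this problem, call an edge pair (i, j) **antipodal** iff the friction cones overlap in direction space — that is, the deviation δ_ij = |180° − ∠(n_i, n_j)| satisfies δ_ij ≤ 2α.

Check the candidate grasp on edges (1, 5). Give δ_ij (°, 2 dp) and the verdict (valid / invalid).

α = atan 0.7 = 34.99°;  2α = 69.98°
edge 1: e_1 = (+1.83, -2.10);  n_1 = (-0.7539, -0.6570)
edge 5: e_5 = (-4.28, -2.16);  n_5 = (-0.4505, +0.8928)
∠(n_1, n_5) = 104.29°
δ = |180° − 104.29°| = 75.71°
75.71° > 2α = 69.98°  →  invalid

δ = 75.71°, invalid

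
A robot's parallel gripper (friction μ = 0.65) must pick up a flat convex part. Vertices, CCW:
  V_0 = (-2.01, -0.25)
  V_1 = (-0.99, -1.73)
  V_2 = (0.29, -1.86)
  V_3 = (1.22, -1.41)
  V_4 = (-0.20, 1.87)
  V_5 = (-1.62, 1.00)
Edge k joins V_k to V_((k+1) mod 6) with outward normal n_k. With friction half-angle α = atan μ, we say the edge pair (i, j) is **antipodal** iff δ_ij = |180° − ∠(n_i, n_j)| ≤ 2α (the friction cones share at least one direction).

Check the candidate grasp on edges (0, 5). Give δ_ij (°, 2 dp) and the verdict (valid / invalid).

α = atan 0.65 = 33.02°;  2α = 66.05°
edge 0: e_0 = (+1.02, -1.48);  n_0 = (-0.8234, -0.5675)
edge 5: e_5 = (-0.39, -1.25);  n_5 = (-0.9546, +0.2978)
∠(n_0, n_5) = 51.90°
δ = |180° − 51.90°| = 128.10°
128.10° > 2α = 66.05°  →  invalid

δ = 128.10°, invalid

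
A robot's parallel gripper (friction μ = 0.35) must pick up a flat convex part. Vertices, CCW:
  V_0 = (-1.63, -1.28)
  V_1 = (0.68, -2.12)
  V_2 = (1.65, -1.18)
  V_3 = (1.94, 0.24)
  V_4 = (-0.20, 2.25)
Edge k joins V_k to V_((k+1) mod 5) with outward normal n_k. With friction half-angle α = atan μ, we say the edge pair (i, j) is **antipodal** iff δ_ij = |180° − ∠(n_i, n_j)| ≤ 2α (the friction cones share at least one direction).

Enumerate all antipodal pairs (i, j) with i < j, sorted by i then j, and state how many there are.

α = atan 0.35 = 19.29°;  2α = 38.58°
n_0 = (-0.3417, -0.9398)
n_1 = (+0.6959, -0.7181)
n_2 = (+0.9798, -0.2001)
n_3 = (+0.6846, +0.7289)
n_4 = (-0.9268, +0.3755)
  (0,1): δ = 115.92°  ·
  (0,2): δ = 81.56°  ·
  (0,3): δ = 23.22°  ✓
  (0,4): δ = 87.93°  ·
  (1,2): δ = 145.64°  ·
  (1,3): δ = 87.31°  ·
  (1,4): δ = 23.85°  ✓
  (2,3): δ = 121.66°  ·
  (2,4): δ = 10.51°  ✓
  (3,4): δ = 68.85°  ·
antipodal pairs: 3

count = 3; pairs: (0,3), (1,4), (2,4)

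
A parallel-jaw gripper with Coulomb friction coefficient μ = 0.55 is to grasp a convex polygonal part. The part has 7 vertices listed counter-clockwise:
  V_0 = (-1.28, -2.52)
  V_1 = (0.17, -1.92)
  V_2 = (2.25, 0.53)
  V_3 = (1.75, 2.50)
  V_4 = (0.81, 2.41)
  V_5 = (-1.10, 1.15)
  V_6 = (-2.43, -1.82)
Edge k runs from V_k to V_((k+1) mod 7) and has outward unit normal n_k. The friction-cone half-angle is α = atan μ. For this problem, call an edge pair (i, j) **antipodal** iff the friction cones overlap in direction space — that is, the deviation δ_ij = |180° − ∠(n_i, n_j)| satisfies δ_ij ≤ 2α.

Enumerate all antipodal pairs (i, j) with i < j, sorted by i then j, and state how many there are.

α = atan 0.55 = 28.81°;  2α = 57.62°
n_0 = (+0.3824, -0.9240)
n_1 = (+0.7623, -0.6472)
n_2 = (+0.9693, +0.2460)
n_3 = (-0.0953, +0.9954)
n_4 = (-0.5507, +0.8347)
n_5 = (-0.9127, +0.4087)
n_6 = (-0.5199, -0.8542)
  (0,1): δ = 152.81°  ·
  (0,2): δ = 98.24°  ·
  (0,3): δ = 17.01°  ✓
  (0,4): δ = 10.93°  ✓
  (0,5): δ = 43.40°  ✓
  (0,6): δ = 126.19°  ·
  (1,2): δ = 125.43°  ·
  (1,3): δ = 44.20°  ✓
  (1,4): δ = 16.26°  ✓
  (1,5): δ = 16.21°  ✓
  (1,6): δ = 99.00°  ·
  (2,3): δ = 98.77°  ·
  (2,4): δ = 70.83°  ·
  (2,5): δ = 38.36°  ✓
  (2,6): δ = 44.43°  ✓
  (3,4): δ = 152.06°  ·
  (3,5): δ = 119.59°  ·
  (3,6): δ = 36.80°  ✓
  (4,5): δ = 147.54°  ·
  (4,6): δ = 64.74°  ·
  (5,6): δ = 97.21°  ·
antipodal pairs: 9

count = 9; pairs: (0,3), (0,4), (0,5), (1,3), (1,4), (1,5), (2,5), (2,6), (3,6)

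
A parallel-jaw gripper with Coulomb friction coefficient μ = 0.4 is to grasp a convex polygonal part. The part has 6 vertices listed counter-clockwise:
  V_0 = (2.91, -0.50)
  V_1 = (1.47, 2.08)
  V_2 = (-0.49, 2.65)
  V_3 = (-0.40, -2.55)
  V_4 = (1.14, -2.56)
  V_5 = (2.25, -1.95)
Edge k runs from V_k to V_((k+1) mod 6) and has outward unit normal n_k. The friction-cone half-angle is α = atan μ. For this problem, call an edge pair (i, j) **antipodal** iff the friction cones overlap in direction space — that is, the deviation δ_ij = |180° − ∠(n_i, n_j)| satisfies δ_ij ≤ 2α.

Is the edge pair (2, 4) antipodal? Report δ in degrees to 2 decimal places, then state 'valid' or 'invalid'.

δ = 62.20°, invalid

α = atan 0.4 = 21.80°;  2α = 43.60°
edge 2: e_2 = (+0.09, -5.20);  n_2 = (-0.9999, -0.0173)
edge 4: e_4 = (+1.11, +0.61);  n_4 = (+0.4816, -0.8764)
∠(n_2, n_4) = 117.80°
δ = |180° − 117.80°| = 62.20°
62.20° > 2α = 43.60°  →  invalid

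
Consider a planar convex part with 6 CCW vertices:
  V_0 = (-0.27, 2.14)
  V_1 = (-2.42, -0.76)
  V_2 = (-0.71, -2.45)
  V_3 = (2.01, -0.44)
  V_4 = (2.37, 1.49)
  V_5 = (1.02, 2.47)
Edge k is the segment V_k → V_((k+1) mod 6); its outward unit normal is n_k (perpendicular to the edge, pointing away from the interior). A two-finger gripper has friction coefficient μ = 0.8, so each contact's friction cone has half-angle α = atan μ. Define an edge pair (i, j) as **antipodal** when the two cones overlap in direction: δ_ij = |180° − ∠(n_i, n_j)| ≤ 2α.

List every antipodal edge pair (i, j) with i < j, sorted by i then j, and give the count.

α = atan 0.8 = 38.66°;  2α = 77.32°
n_0 = (-0.8033, +0.5956)
n_1 = (-0.7029, -0.7113)
n_2 = (+0.5943, -0.8042)
n_3 = (+0.9830, -0.1834)
n_4 = (+0.5875, +0.8093)
n_5 = (-0.2478, +0.9688)
  (0,1): δ = 98.11°  ·
  (0,2): δ = 16.98°  ✓
  (0,3): δ = 25.99°  ✓
  (0,4): δ = 90.58°  ·
  (0,5): δ = 140.90°  ·
  (1,2): δ = 98.87°  ·
  (1,3): δ = 55.90°  ✓
  (1,4): δ = 8.69°  ✓
  (1,5): δ = 59.01°  ✓
  (2,3): δ = 137.03°  ·
  (2,4): δ = 72.44°  ✓
  (2,5): δ = 22.11°  ✓
  (3,4): δ = 115.41°  ·
  (3,5): δ = 65.08°  ✓
  (4,5): δ = 129.67°  ·
antipodal pairs: 8

count = 8; pairs: (0,2), (0,3), (1,3), (1,4), (1,5), (2,4), (2,5), (3,5)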